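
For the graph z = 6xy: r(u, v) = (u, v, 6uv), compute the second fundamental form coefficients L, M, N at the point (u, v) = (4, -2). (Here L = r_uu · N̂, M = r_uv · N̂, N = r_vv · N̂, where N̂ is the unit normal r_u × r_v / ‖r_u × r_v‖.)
L = 0;  M = 6*sqrt(721)/721;  N = 0

Compute the unit normal N̂(u, v) = (-6*v/sqrt(36*u^2 + 36*v^2 + 1), -6*u/sqrt(36*u^2 + 36*v^2 + 1), 1/sqrt(36*u^2 + 36*v^2 + 1)), and the second partials r_uu, r_uv, r_vv. Take dot products:
  L(u, v) = r_uu · N̂ = 0,
  M(u, v) = r_uv · N̂ = 6/sqrt(36*u^2 + 36*v^2 + 1),
  N(u, v) = r_vv · N̂ = 0.
Evaluating at (u, v) = (4, -2):
  L = 0, M = 6*sqrt(721)/721, N = 0.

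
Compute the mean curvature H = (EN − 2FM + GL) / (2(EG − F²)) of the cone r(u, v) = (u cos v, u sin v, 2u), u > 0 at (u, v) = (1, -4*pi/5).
H = sqrt(5)/5

With E = 5, F = 0, G = u^2, L = 0, M = 0, N = 2*sqrt(5)*u^2/(5*Abs(u)), assemble
  H = (EN − 2FM + GL) / (2(EG − F²)) = sqrt(5)/(5*Abs(u)).
At (u, v) = (1, -4*pi/5): H = sqrt(5)/5.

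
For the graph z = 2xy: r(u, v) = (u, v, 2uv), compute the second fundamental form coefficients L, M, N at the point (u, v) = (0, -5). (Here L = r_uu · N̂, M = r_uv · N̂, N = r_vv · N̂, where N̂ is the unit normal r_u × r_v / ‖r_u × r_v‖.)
L = 0;  M = 2*sqrt(101)/101;  N = 0

Compute the unit normal N̂(u, v) = (-2*v/sqrt(4*u^2 + 4*v^2 + 1), -2*u/sqrt(4*u^2 + 4*v^2 + 1), 1/sqrt(4*u^2 + 4*v^2 + 1)), and the second partials r_uu, r_uv, r_vv. Take dot products:
  L(u, v) = r_uu · N̂ = 0,
  M(u, v) = r_uv · N̂ = 2/sqrt(4*u^2 + 4*v^2 + 1),
  N(u, v) = r_vv · N̂ = 0.
Evaluating at (u, v) = (0, -5):
  L = 0, M = 2*sqrt(101)/101, N = 0.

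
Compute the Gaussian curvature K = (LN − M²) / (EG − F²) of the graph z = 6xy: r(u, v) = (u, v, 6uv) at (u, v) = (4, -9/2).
K = -9/426409

Coefficients of the first fundamental form: E = 36*v^2 + 1, F = 36*u*v, G = 36*u^2 + 1.
Coefficients of the second fundamental form: L = 0, M = 6/sqrt(36*u^2 + 36*v^2 + 1), N = 0.
Assemble K = (LN − M²)/(EG − F²) = -36/(1296*u^4 + 2592*u^2*v^2 + 72*u^2 + 1296*v^4 + 72*v^2 + 1). At (u, v) = (4, -9/2): K = -9/426409.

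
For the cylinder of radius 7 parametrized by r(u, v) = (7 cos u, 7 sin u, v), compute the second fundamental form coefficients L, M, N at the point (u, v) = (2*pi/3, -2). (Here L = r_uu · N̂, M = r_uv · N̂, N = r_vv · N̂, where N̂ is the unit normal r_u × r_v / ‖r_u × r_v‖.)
L = -7;  M = 0;  N = 0

Compute the unit normal N̂(u, v) = (cos(u), sin(u), 0), and the second partials r_uu, r_uv, r_vv. Take dot products:
  L(u, v) = r_uu · N̂ = -7,
  M(u, v) = r_uv · N̂ = 0,
  N(u, v) = r_vv · N̂ = 0.
Evaluating at (u, v) = (2*pi/3, -2):
  L = -7, M = 0, N = 0.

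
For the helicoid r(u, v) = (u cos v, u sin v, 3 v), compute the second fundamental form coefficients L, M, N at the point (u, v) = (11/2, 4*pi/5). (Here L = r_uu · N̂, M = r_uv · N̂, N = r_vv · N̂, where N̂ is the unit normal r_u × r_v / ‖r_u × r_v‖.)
L = 0;  M = -6*sqrt(157)/157;  N = 0

Compute the unit normal N̂(u, v) = (3*sin(v)/sqrt(u^2 + 9), -3*cos(v)/sqrt(u^2 + 9), u/sqrt(u^2 + 9)), and the second partials r_uu, r_uv, r_vv. Take dot products:
  L(u, v) = r_uu · N̂ = 0,
  M(u, v) = r_uv · N̂ = -3/sqrt(u^2 + 9),
  N(u, v) = r_vv · N̂ = 0.
Evaluating at (u, v) = (11/2, 4*pi/5):
  L = 0, M = -6*sqrt(157)/157, N = 0.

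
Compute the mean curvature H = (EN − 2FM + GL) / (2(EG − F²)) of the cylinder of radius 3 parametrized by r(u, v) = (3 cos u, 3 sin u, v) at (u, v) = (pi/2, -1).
H = -1/6

With E = 9, F = 0, G = 1, L = -3, M = 0, N = 0, assemble
  H = (EN − 2FM + GL) / (2(EG − F²)) = -1/6.
At (u, v) = (pi/2, -1): H = -1/6.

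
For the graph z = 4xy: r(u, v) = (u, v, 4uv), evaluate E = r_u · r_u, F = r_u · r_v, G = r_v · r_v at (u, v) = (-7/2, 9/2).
E = 325;  F = -252;  G = 197

Partials: r_u = (1, 0, 4*v), r_v = (0, 1, 4*u). As functions of (u, v):
  E = r_u · r_u = 16*v^2 + 1,
  F = r_u · r_v = 16*u*v,
  G = r_v · r_v = 16*u^2 + 1.
Evaluating at (u, v) = (-7/2, 9/2): E = 325, F = -252, G = 197.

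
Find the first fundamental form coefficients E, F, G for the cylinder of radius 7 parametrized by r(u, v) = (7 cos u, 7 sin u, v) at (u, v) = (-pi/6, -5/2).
E = 49;  F = 0;  G = 1

Partials: r_u = (-7*sin(u), 7*cos(u), 0), r_v = (0, 0, 1). As functions of (u, v):
  E = r_u · r_u = 49,
  F = r_u · r_v = 0,
  G = r_v · r_v = 1.
Evaluating at (u, v) = (-pi/6, -5/2): E = 49, F = 0, G = 1.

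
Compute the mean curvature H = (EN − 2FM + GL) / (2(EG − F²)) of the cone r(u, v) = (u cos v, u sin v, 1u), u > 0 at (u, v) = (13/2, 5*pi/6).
H = sqrt(2)/26

With E = 2, F = 0, G = u^2, L = 0, M = 0, N = sqrt(2)*u^2/(2*Abs(u)), assemble
  H = (EN − 2FM + GL) / (2(EG − F²)) = sqrt(2)/(4*Abs(u)).
At (u, v) = (13/2, 5*pi/6): H = sqrt(2)/26.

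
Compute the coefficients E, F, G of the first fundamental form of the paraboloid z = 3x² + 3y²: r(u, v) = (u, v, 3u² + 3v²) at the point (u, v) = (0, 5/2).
E = 1;  F = 0;  G = 226

Partials: r_u = (1, 0, 6*u), r_v = (0, 1, 6*v). As functions of (u, v):
  E = r_u · r_u = 36*u^2 + 1,
  F = r_u · r_v = 36*u*v,
  G = r_v · r_v = 36*v^2 + 1.
Evaluating at (u, v) = (0, 5/2): E = 1, F = 0, G = 226.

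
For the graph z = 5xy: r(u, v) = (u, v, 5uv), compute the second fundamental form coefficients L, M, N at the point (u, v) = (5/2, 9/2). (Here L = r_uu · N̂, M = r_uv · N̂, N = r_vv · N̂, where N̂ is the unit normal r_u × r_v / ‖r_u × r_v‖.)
L = 0;  M = 5*sqrt(2654)/1327;  N = 0

Compute the unit normal N̂(u, v) = (-5*v/sqrt(25*u^2 + 25*v^2 + 1), -5*u/sqrt(25*u^2 + 25*v^2 + 1), 1/sqrt(25*u^2 + 25*v^2 + 1)), and the second partials r_uu, r_uv, r_vv. Take dot products:
  L(u, v) = r_uu · N̂ = 0,
  M(u, v) = r_uv · N̂ = 5/sqrt(25*u^2 + 25*v^2 + 1),
  N(u, v) = r_vv · N̂ = 0.
Evaluating at (u, v) = (5/2, 9/2):
  L = 0, M = 5*sqrt(2654)/1327, N = 0.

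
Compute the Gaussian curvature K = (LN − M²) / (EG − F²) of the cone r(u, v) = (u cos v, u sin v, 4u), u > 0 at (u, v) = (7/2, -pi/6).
K = 0

Coefficients of the first fundamental form: E = 17, F = 0, G = u^2.
Coefficients of the second fundamental form: L = 0, M = 0, N = 4*sqrt(17)*u^2/(17*Abs(u)).
Assemble K = (LN − M²)/(EG − F²) = 0. At (u, v) = (7/2, -pi/6): K = 0.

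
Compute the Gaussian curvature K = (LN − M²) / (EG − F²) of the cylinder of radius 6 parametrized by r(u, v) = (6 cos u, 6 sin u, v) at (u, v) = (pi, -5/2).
K = 0

Coefficients of the first fundamental form: E = 36, F = 0, G = 1.
Coefficients of the second fundamental form: L = -6, M = 0, N = 0.
Assemble K = (LN − M²)/(EG − F²) = 0. At (u, v) = (pi, -5/2): K = 0.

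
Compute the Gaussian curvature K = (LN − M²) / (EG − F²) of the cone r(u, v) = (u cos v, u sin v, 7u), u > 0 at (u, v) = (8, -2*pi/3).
K = 0

Coefficients of the first fundamental form: E = 50, F = 0, G = u^2.
Coefficients of the second fundamental form: L = 0, M = 0, N = 7*sqrt(2)*u^2/(10*Abs(u)).
Assemble K = (LN − M²)/(EG − F²) = 0. At (u, v) = (8, -2*pi/3): K = 0.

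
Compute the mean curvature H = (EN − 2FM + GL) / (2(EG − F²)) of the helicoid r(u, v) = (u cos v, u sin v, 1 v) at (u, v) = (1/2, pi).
H = 0

With E = 1, F = 0, G = u^2 + 1, L = 0, M = -1/sqrt(u^2 + 1), N = 0, assemble
  H = (EN − 2FM + GL) / (2(EG − F²)) = 0.
At (u, v) = (1/2, pi): H = 0.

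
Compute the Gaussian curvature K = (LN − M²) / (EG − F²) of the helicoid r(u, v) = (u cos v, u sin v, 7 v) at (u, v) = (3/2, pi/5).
K = -784/42025

Coefficients of the first fundamental form: E = 1, F = 0, G = u^2 + 49.
Coefficients of the second fundamental form: L = 0, M = -7/sqrt(u^2 + 49), N = 0.
Assemble K = (LN − M²)/(EG − F²) = -49/(u^2 + 49)^2. At (u, v) = (3/2, pi/5): K = -784/42025.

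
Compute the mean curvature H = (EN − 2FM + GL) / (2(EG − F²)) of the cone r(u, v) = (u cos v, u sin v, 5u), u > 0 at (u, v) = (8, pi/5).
H = 5*sqrt(26)/416

With E = 26, F = 0, G = u^2, L = 0, M = 0, N = 5*sqrt(26)*u^2/(26*Abs(u)), assemble
  H = (EN − 2FM + GL) / (2(EG − F²)) = 5*sqrt(26)/(52*Abs(u)).
At (u, v) = (8, pi/5): H = 5*sqrt(26)/416.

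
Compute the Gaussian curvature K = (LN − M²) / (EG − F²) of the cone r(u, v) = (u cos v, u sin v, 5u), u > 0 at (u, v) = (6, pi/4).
K = 0

Coefficients of the first fundamental form: E = 26, F = 0, G = u^2.
Coefficients of the second fundamental form: L = 0, M = 0, N = 5*sqrt(26)*u^2/(26*Abs(u)).
Assemble K = (LN − M²)/(EG − F²) = 0. At (u, v) = (6, pi/4): K = 0.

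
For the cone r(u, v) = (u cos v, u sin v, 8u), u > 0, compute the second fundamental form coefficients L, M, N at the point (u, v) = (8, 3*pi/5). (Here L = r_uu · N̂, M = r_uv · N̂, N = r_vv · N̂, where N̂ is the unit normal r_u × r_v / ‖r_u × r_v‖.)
L = 0;  M = 0;  N = 64*sqrt(65)/65

Compute the unit normal N̂(u, v) = (-8*sqrt(65)*u*cos(v)/(65*Abs(u)), -8*sqrt(65)*u*sin(v)/(65*Abs(u)), sqrt(65)*u/(65*Abs(u))), and the second partials r_uu, r_uv, r_vv. Take dot products:
  L(u, v) = r_uu · N̂ = 0,
  M(u, v) = r_uv · N̂ = 0,
  N(u, v) = r_vv · N̂ = 8*sqrt(65)*u^2/(65*Abs(u)).
Evaluating at (u, v) = (8, 3*pi/5):
  L = 0, M = 0, N = 64*sqrt(65)/65.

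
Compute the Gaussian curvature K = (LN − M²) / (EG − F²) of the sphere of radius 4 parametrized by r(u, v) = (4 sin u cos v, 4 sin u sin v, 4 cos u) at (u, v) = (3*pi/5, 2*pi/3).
K = 1/16

Coefficients of the first fundamental form: E = 16, F = 0, G = 16*sin(u)^2.
Coefficients of the second fundamental form: L = -4*sin(u)/Abs(sin(u)), M = 0, N = -4*sin(u)^3/Abs(sin(u)).
Assemble K = (LN − M²)/(EG − F²) = 1/16. At (u, v) = (3*pi/5, 2*pi/3): K = 1/16.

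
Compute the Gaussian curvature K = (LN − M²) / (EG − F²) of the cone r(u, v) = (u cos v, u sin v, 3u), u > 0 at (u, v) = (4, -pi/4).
K = 0

Coefficients of the first fundamental form: E = 10, F = 0, G = u^2.
Coefficients of the second fundamental form: L = 0, M = 0, N = 3*sqrt(10)*u^2/(10*Abs(u)).
Assemble K = (LN − M²)/(EG − F²) = 0. At (u, v) = (4, -pi/4): K = 0.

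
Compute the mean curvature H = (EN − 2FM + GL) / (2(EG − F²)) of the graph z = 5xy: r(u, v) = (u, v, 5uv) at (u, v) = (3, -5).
H = 1875*sqrt(851)/724201

With E = 25*v^2 + 1, F = 25*u*v, G = 25*u^2 + 1, L = 0, M = 5/sqrt(25*u^2 + 25*v^2 + 1), N = 0, assemble
  H = (EN − 2FM + GL) / (2(EG − F²)) = -125*u*v/(25*u^2 + 25*v^2 + 1)^(3/2).
At (u, v) = (3, -5): H = 1875*sqrt(851)/724201.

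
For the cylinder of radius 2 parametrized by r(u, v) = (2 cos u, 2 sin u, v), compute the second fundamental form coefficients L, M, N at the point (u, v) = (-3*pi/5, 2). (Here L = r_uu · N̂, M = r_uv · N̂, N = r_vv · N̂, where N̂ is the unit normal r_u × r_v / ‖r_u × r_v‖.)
L = -2;  M = 0;  N = 0

Compute the unit normal N̂(u, v) = (cos(u), sin(u), 0), and the second partials r_uu, r_uv, r_vv. Take dot products:
  L(u, v) = r_uu · N̂ = -2,
  M(u, v) = r_uv · N̂ = 0,
  N(u, v) = r_vv · N̂ = 0.
Evaluating at (u, v) = (-3*pi/5, 2):
  L = -2, M = 0, N = 0.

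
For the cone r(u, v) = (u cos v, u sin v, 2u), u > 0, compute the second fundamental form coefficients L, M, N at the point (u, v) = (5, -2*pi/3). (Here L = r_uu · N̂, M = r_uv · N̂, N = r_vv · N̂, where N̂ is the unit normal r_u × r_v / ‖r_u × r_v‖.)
L = 0;  M = 0;  N = 2*sqrt(5)

Compute the unit normal N̂(u, v) = (-2*sqrt(5)*u*cos(v)/(5*Abs(u)), -2*sqrt(5)*u*sin(v)/(5*Abs(u)), sqrt(5)*u/(5*Abs(u))), and the second partials r_uu, r_uv, r_vv. Take dot products:
  L(u, v) = r_uu · N̂ = 0,
  M(u, v) = r_uv · N̂ = 0,
  N(u, v) = r_vv · N̂ = 2*sqrt(5)*u^2/(5*Abs(u)).
Evaluating at (u, v) = (5, -2*pi/3):
  L = 0, M = 0, N = 2*sqrt(5).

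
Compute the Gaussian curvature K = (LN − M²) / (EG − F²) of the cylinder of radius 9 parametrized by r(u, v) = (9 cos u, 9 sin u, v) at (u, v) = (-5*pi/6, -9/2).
K = 0

Coefficients of the first fundamental form: E = 81, F = 0, G = 1.
Coefficients of the second fundamental form: L = -9, M = 0, N = 0.
Assemble K = (LN − M²)/(EG − F²) = 0. At (u, v) = (-5*pi/6, -9/2): K = 0.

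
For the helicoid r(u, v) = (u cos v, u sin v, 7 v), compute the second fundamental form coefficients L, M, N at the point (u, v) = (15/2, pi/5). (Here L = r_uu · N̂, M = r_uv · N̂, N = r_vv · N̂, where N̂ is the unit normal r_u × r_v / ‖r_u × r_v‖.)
L = 0;  M = -14*sqrt(421)/421;  N = 0

Compute the unit normal N̂(u, v) = (7*sin(v)/sqrt(u^2 + 49), -7*cos(v)/sqrt(u^2 + 49), u/sqrt(u^2 + 49)), and the second partials r_uu, r_uv, r_vv. Take dot products:
  L(u, v) = r_uu · N̂ = 0,
  M(u, v) = r_uv · N̂ = -7/sqrt(u^2 + 49),
  N(u, v) = r_vv · N̂ = 0.
Evaluating at (u, v) = (15/2, pi/5):
  L = 0, M = -14*sqrt(421)/421, N = 0.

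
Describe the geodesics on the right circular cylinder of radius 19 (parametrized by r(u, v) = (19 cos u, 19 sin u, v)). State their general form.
The cylinder is flat (K = 0) and locally isometric to the plane via the development (u, v) ↦ (19 u, v). Geodesics are the pre-images of straight lines: circles (v constant), vertical lines (u constant), and helices (v = c · u + d) for constants c, d.

A right cylinder has E = 19², F = 0, G = 1, so EG − F² = 19², and L = −19, M = N = 0, giving K = (LN − M²)/(EG − F²) = 0 everywhere. A flat surface is locally isometric to the Euclidean plane via the map (u, v) ↦ (19 u, v). Straight lines in the (x̃, ỹ) plane pull back to: (a) horizontal circles (v = const), (b) vertical generators (u = const), and (c) helices (19 u tan θ = v, i.e. v = c · u + d).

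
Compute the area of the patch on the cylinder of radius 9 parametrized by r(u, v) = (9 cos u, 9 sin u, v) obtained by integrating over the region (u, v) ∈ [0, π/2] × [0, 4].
Area = 18*pi

Area = ∫∫ √(EG − F²) du dv with √(EG − F²) = 9. Integrating over [0, π/2] × [0, 4] gives 18*pi.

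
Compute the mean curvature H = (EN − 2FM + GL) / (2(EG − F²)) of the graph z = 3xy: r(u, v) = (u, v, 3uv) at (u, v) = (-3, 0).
H = 0

With E = 9*v^2 + 1, F = 9*u*v, G = 9*u^2 + 1, L = 0, M = 3/sqrt(9*u^2 + 9*v^2 + 1), N = 0, assemble
  H = (EN − 2FM + GL) / (2(EG − F²)) = -27*u*v/(9*u^2 + 9*v^2 + 1)^(3/2).
At (u, v) = (-3, 0): H = 0.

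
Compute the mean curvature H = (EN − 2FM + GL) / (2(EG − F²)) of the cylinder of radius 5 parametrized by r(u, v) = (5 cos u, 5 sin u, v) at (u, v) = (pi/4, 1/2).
H = -1/10

With E = 25, F = 0, G = 1, L = -5, M = 0, N = 0, assemble
  H = (EN − 2FM + GL) / (2(EG − F²)) = -1/10.
At (u, v) = (pi/4, 1/2): H = -1/10.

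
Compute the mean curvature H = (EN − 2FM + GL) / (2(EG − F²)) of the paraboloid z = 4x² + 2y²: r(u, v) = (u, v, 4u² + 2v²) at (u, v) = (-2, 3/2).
H = 662*sqrt(293)/85849

With E = 64*u^2 + 1, F = 32*u*v, G = 16*v^2 + 1, L = 8/sqrt(64*u^2 + 16*v^2 + 1), M = 0, N = 4/sqrt(64*u^2 + 16*v^2 + 1), assemble
  H = (EN − 2FM + GL) / (2(EG − F²)) = 2*(64*u^2 + 32*v^2 + 3)/(64*u^2 + 16*v^2 + 1)^(3/2).
At (u, v) = (-2, 3/2): H = 662*sqrt(293)/85849.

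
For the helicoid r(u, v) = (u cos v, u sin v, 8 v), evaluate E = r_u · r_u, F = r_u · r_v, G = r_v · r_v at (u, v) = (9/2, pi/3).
E = 1;  F = 0;  G = 337/4

Partials: r_u = (cos(v), sin(v), 0), r_v = (-u*sin(v), u*cos(v), 8). As functions of (u, v):
  E = r_u · r_u = 1,
  F = r_u · r_v = 0,
  G = r_v · r_v = u^2 + 64.
Evaluating at (u, v) = (9/2, pi/3): E = 1, F = 0, G = 337/4.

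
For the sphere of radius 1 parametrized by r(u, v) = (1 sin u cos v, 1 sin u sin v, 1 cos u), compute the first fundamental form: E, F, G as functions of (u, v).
E = 1;  F = 0;  G = sin(u)^2

Compute partials: r_u = (cos(u)*cos(v), sin(v)*cos(u), -sin(u)), r_v = (-sin(u)*sin(v), sin(u)*cos(v), 0). Then
  E = r_u · r_u = 1,
  F = r_u · r_v = 0,
  G = r_v · r_v = sin(u)^2.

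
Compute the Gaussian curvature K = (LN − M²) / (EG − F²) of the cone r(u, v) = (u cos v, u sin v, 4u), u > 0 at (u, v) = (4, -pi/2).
K = 0

Coefficients of the first fundamental form: E = 17, F = 0, G = u^2.
Coefficients of the second fundamental form: L = 0, M = 0, N = 4*sqrt(17)*u^2/(17*Abs(u)).
Assemble K = (LN − M²)/(EG − F²) = 0. At (u, v) = (4, -pi/2): K = 0.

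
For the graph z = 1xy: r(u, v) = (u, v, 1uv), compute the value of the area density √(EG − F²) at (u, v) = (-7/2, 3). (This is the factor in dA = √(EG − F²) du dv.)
√(EG − F²)|_{(-7/2, 3)} = sqrt(89)/2

E = v^2 + 1, F = u*v, G = u^2 + 1, so EG − F² = u^2 + v^2 + 1. Taking the positive square root: √(EG − F²) = sqrt(u^2 + v^2 + 1). At (u, v) = (-7/2, 3): sqrt(89)/2.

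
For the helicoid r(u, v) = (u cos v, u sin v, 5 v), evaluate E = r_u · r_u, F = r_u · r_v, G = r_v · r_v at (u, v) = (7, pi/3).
E = 1;  F = 0;  G = 74

Partials: r_u = (cos(v), sin(v), 0), r_v = (-u*sin(v), u*cos(v), 5). As functions of (u, v):
  E = r_u · r_u = 1,
  F = r_u · r_v = 0,
  G = r_v · r_v = u^2 + 25.
Evaluating at (u, v) = (7, pi/3): E = 1, F = 0, G = 74.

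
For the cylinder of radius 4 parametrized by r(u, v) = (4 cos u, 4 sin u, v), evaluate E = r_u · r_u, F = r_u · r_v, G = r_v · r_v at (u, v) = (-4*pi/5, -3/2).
E = 16;  F = 0;  G = 1

Partials: r_u = (-4*sin(u), 4*cos(u), 0), r_v = (0, 0, 1). As functions of (u, v):
  E = r_u · r_u = 16,
  F = r_u · r_v = 0,
  G = r_v · r_v = 1.
Evaluating at (u, v) = (-4*pi/5, -3/2): E = 16, F = 0, G = 1.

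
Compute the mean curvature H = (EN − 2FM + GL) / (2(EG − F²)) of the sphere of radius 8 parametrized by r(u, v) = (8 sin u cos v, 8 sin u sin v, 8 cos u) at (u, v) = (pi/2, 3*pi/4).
H = -1/8

With E = 64, F = 0, G = 64*sin(u)^2, L = -8*sin(u)/Abs(sin(u)), M = 0, N = -8*sin(u)^3/Abs(sin(u)), assemble
  H = (EN − 2FM + GL) / (2(EG − F²)) = -sin(u)/(8*Abs(sin(u))).
At (u, v) = (pi/2, 3*pi/4): H = -1/8.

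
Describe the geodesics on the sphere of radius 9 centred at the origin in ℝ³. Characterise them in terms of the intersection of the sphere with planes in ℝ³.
Geodesics on the sphere of radius 9 are great circles — circles of radius 9 obtained as the intersection of the sphere with planes through the origin (the centre of the sphere).

A curve α(t) of nonzero constant speed on the sphere of radius 9 is a geodesic iff its acceleration α̈ is everywhere normal to the surface, i.e. parallel to the radial vector α(t). Then d/dt(α × α̇) = α̇ × α̇ + α × α̈ = 0, so α × α̇ is a constant vector n ≠ 0 and α(t) · n = 0 for all t: α lies in the plane through the origin with normal n. The intersection of that plane with the sphere is a circle of radius 9 (a great circle). Conversely, a great circle traversed at constant speed has centripetal acceleration pointing at the origin, hence normal to the sphere, so every great circle is a geodesic.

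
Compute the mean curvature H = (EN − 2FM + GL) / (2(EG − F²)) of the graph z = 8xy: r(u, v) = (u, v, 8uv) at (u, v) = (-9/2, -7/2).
H = -8064*sqrt(2081)/4330561

With E = 64*v^2 + 1, F = 64*u*v, G = 64*u^2 + 1, L = 0, M = 8/sqrt(64*u^2 + 64*v^2 + 1), N = 0, assemble
  H = (EN − 2FM + GL) / (2(EG − F²)) = -512*u*v/(64*u^2 + 64*v^2 + 1)^(3/2).
At (u, v) = (-9/2, -7/2): H = -8064*sqrt(2081)/4330561.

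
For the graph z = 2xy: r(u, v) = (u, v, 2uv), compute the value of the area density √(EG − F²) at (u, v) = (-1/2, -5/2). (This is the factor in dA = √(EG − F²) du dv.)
√(EG − F²)|_{(-1/2, -5/2)} = 3*sqrt(3)

E = 4*v^2 + 1, F = 4*u*v, G = 4*u^2 + 1, so EG − F² = 4*u^2 + 4*v^2 + 1. Taking the positive square root: √(EG − F²) = sqrt(4*u^2 + 4*v^2 + 1). At (u, v) = (-1/2, -5/2): 3*sqrt(3).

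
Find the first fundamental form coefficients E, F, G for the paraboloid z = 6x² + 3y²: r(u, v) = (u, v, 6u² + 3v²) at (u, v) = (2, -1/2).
E = 577;  F = -72;  G = 10

Partials: r_u = (1, 0, 12*u), r_v = (0, 1, 6*v). As functions of (u, v):
  E = r_u · r_u = 144*u^2 + 1,
  F = r_u · r_v = 72*u*v,
  G = r_v · r_v = 36*v^2 + 1.
Evaluating at (u, v) = (2, -1/2): E = 577, F = -72, G = 10.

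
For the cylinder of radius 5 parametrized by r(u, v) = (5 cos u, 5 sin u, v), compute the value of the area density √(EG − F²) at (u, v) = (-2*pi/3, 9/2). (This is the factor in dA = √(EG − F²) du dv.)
√(EG − F²)|_{(-2*pi/3, 9/2)} = 5

E = 25, F = 0, G = 1, so EG − F² = 25. Taking the positive square root: √(EG − F²) = 5. At (u, v) = (-2*pi/3, 9/2): 5.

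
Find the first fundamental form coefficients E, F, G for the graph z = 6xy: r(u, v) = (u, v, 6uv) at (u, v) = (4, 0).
E = 1;  F = 0;  G = 577

Partials: r_u = (1, 0, 6*v), r_v = (0, 1, 6*u). As functions of (u, v):
  E = r_u · r_u = 36*v^2 + 1,
  F = r_u · r_v = 36*u*v,
  G = r_v · r_v = 36*u^2 + 1.
Evaluating at (u, v) = (4, 0): E = 1, F = 0, G = 577.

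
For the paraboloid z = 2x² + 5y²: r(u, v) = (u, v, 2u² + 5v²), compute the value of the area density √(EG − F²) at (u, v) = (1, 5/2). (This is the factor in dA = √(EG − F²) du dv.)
√(EG − F²)|_{(1, 5/2)} = sqrt(642)

E = 16*u^2 + 1, F = 40*u*v, G = 100*v^2 + 1, so EG − F² = 16*u^2 + 100*v^2 + 1. Taking the positive square root: √(EG − F²) = sqrt(16*u^2 + 100*v^2 + 1). At (u, v) = (1, 5/2): sqrt(642).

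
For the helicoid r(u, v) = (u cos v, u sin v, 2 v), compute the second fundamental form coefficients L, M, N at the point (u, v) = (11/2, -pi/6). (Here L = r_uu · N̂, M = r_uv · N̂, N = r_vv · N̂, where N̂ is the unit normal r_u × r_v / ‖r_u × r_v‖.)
L = 0;  M = -4*sqrt(137)/137;  N = 0

Compute the unit normal N̂(u, v) = (2*sin(v)/sqrt(u^2 + 4), -2*cos(v)/sqrt(u^2 + 4), u/sqrt(u^2 + 4)), and the second partials r_uu, r_uv, r_vv. Take dot products:
  L(u, v) = r_uu · N̂ = 0,
  M(u, v) = r_uv · N̂ = -2/sqrt(u^2 + 4),
  N(u, v) = r_vv · N̂ = 0.
Evaluating at (u, v) = (11/2, -pi/6):
  L = 0, M = -4*sqrt(137)/137, N = 0.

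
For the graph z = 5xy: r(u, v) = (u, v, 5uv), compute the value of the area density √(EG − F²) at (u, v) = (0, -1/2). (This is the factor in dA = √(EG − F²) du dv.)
√(EG − F²)|_{(0, -1/2)} = sqrt(29)/2

E = 25*v^2 + 1, F = 25*u*v, G = 25*u^2 + 1, so EG − F² = 25*u^2 + 25*v^2 + 1. Taking the positive square root: √(EG − F²) = sqrt(25*u^2 + 25*v^2 + 1). At (u, v) = (0, -1/2): sqrt(29)/2.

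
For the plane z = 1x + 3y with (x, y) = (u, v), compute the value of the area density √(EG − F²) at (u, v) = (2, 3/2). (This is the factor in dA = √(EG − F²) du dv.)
√(EG − F²)|_{(2, 3/2)} = sqrt(11)

E = 2, F = 3, G = 10, so EG − F² = 11. Taking the positive square root: √(EG − F²) = sqrt(11). At (u, v) = (2, 3/2): sqrt(11).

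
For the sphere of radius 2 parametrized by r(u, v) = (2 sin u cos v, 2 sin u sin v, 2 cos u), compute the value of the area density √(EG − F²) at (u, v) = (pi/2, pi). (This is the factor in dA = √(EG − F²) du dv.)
√(EG − F²)|_{(pi/2, pi)} = 4

E = 4, F = 0, G = 4*sin(u)^2, so EG − F² = 16*sin(u)^2. Taking the positive square root: √(EG − F²) = 4*Abs(sin(u)). At (u, v) = (pi/2, pi): 4.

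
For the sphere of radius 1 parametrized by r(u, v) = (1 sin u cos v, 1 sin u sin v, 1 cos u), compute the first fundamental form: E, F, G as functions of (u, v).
E = 1;  F = 0;  G = sin(u)^2

Compute partials: r_u = (cos(u)*cos(v), sin(v)*cos(u), -sin(u)), r_v = (-sin(u)*sin(v), sin(u)*cos(v), 0). Then
  E = r_u · r_u = 1,
  F = r_u · r_v = 0,
  G = r_v · r_v = sin(u)^2.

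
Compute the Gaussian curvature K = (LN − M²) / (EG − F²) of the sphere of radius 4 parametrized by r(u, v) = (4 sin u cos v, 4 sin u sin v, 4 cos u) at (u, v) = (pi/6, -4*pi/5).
K = 1/16

Coefficients of the first fundamental form: E = 16, F = 0, G = 16*sin(u)^2.
Coefficients of the second fundamental form: L = -4*sin(u)/Abs(sin(u)), M = 0, N = -4*sin(u)^3/Abs(sin(u)).
Assemble K = (LN − M²)/(EG − F²) = 1/16. At (u, v) = (pi/6, -4*pi/5): K = 1/16.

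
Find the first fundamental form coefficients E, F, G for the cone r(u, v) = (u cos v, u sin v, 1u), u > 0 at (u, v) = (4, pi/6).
E = 2;  F = 0;  G = 16

Partials: r_u = (cos(v), sin(v), 1), r_v = (-u*sin(v), u*cos(v), 0). As functions of (u, v):
  E = r_u · r_u = 2,
  F = r_u · r_v = 0,
  G = r_v · r_v = u^2.
Evaluating at (u, v) = (4, pi/6): E = 2, F = 0, G = 16.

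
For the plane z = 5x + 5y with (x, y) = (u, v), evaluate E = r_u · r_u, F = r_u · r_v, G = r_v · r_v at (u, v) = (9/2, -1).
E = 26;  F = 25;  G = 26

Partials: r_u = (1, 0, 5), r_v = (0, 1, 5). As functions of (u, v):
  E = r_u · r_u = 26,
  F = r_u · r_v = 25,
  G = r_v · r_v = 26.
Evaluating at (u, v) = (9/2, -1): E = 26, F = 25, G = 26.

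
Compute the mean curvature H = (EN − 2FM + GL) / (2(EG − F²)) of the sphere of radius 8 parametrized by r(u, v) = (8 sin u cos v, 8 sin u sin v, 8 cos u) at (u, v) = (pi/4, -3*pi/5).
H = -1/8

With E = 64, F = 0, G = 64*sin(u)^2, L = -8*sin(u)/Abs(sin(u)), M = 0, N = -8*sin(u)^3/Abs(sin(u)), assemble
  H = (EN − 2FM + GL) / (2(EG − F²)) = -sin(u)/(8*Abs(sin(u))).
At (u, v) = (pi/4, -3*pi/5): H = -1/8.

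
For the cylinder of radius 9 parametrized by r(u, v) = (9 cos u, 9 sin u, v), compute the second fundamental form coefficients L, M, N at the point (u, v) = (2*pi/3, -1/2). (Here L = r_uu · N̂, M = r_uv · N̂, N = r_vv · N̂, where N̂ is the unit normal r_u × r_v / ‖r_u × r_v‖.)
L = -9;  M = 0;  N = 0

Compute the unit normal N̂(u, v) = (cos(u), sin(u), 0), and the second partials r_uu, r_uv, r_vv. Take dot products:
  L(u, v) = r_uu · N̂ = -9,
  M(u, v) = r_uv · N̂ = 0,
  N(u, v) = r_vv · N̂ = 0.
Evaluating at (u, v) = (2*pi/3, -1/2):
  L = -9, M = 0, N = 0.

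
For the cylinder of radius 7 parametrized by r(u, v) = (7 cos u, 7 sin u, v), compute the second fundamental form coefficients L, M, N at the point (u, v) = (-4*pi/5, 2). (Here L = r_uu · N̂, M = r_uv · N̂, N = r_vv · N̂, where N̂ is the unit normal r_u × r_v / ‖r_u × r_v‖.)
L = -7;  M = 0;  N = 0

Compute the unit normal N̂(u, v) = (cos(u), sin(u), 0), and the second partials r_uu, r_uv, r_vv. Take dot products:
  L(u, v) = r_uu · N̂ = -7,
  M(u, v) = r_uv · N̂ = 0,
  N(u, v) = r_vv · N̂ = 0.
Evaluating at (u, v) = (-4*pi/5, 2):
  L = -7, M = 0, N = 0.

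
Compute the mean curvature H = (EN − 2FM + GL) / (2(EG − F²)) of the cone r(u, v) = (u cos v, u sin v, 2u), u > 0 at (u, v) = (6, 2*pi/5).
H = sqrt(5)/30

With E = 5, F = 0, G = u^2, L = 0, M = 0, N = 2*sqrt(5)*u^2/(5*Abs(u)), assemble
  H = (EN − 2FM + GL) / (2(EG − F²)) = sqrt(5)/(5*Abs(u)).
At (u, v) = (6, 2*pi/5): H = sqrt(5)/30.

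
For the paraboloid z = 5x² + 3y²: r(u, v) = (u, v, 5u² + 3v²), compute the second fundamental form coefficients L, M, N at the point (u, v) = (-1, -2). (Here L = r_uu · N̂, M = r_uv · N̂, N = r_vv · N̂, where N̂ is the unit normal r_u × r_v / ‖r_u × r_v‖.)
L = 2*sqrt(5)/7;  M = 0;  N = 6*sqrt(5)/35

Compute the unit normal N̂(u, v) = (-10*u/sqrt(100*u^2 + 36*v^2 + 1), -6*v/sqrt(100*u^2 + 36*v^2 + 1), 1/sqrt(100*u^2 + 36*v^2 + 1)), and the second partials r_uu, r_uv, r_vv. Take dot products:
  L(u, v) = r_uu · N̂ = 10/sqrt(100*u^2 + 36*v^2 + 1),
  M(u, v) = r_uv · N̂ = 0,
  N(u, v) = r_vv · N̂ = 6/sqrt(100*u^2 + 36*v^2 + 1).
Evaluating at (u, v) = (-1, -2):
  L = 2*sqrt(5)/7, M = 0, N = 6*sqrt(5)/35.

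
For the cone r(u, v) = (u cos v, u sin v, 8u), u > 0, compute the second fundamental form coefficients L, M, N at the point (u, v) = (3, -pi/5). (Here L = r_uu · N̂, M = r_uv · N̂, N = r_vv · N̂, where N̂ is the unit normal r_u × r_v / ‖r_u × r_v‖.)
L = 0;  M = 0;  N = 24*sqrt(65)/65

Compute the unit normal N̂(u, v) = (-8*sqrt(65)*u*cos(v)/(65*Abs(u)), -8*sqrt(65)*u*sin(v)/(65*Abs(u)), sqrt(65)*u/(65*Abs(u))), and the second partials r_uu, r_uv, r_vv. Take dot products:
  L(u, v) = r_uu · N̂ = 0,
  M(u, v) = r_uv · N̂ = 0,
  N(u, v) = r_vv · N̂ = 8*sqrt(65)*u^2/(65*Abs(u)).
Evaluating at (u, v) = (3, -pi/5):
  L = 0, M = 0, N = 24*sqrt(65)/65.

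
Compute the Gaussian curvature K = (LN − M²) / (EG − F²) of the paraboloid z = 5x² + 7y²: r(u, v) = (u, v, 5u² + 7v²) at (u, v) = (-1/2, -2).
K = 7/32805

Coefficients of the first fundamental form: E = 100*u^2 + 1, F = 140*u*v, G = 196*v^2 + 1.
Coefficients of the second fundamental form: L = 10/sqrt(100*u^2 + 196*v^2 + 1), M = 0, N = 14/sqrt(100*u^2 + 196*v^2 + 1).
Assemble K = (LN − M²)/(EG − F²) = 140/(10000*u^4 + 39200*u^2*v^2 + 200*u^2 + 38416*v^4 + 392*v^2 + 1). At (u, v) = (-1/2, -2): K = 7/32805.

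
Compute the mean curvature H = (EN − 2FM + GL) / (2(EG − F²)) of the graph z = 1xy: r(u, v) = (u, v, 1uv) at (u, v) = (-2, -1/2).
H = -8*sqrt(21)/441

With E = v^2 + 1, F = u*v, G = u^2 + 1, L = 0, M = 1/sqrt(u^2 + v^2 + 1), N = 0, assemble
  H = (EN − 2FM + GL) / (2(EG − F²)) = -u*v/(u^2 + v^2 + 1)^(3/2).
At (u, v) = (-2, -1/2): H = -8*sqrt(21)/441.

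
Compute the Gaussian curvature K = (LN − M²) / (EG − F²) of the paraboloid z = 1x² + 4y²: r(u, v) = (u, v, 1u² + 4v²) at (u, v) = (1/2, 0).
K = 4

Coefficients of the first fundamental form: E = 4*u^2 + 1, F = 16*u*v, G = 64*v^2 + 1.
Coefficients of the second fundamental form: L = 2/sqrt(4*u^2 + 64*v^2 + 1), M = 0, N = 8/sqrt(4*u^2 + 64*v^2 + 1).
Assemble K = (LN − M²)/(EG − F²) = 16/(16*u^4 + 512*u^2*v^2 + 8*u^2 + 4096*v^4 + 128*v^2 + 1). At (u, v) = (1/2, 0): K = 4.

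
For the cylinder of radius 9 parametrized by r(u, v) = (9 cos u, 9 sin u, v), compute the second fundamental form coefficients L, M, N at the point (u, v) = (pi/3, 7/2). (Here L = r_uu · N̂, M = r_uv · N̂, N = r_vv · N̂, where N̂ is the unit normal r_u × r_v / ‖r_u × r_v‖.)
L = -9;  M = 0;  N = 0

Compute the unit normal N̂(u, v) = (cos(u), sin(u), 0), and the second partials r_uu, r_uv, r_vv. Take dot products:
  L(u, v) = r_uu · N̂ = -9,
  M(u, v) = r_uv · N̂ = 0,
  N(u, v) = r_vv · N̂ = 0.
Evaluating at (u, v) = (pi/3, 7/2):
  L = -9, M = 0, N = 0.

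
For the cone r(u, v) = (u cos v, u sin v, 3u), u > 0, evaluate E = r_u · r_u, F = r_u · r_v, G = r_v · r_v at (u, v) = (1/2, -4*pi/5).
E = 10;  F = 0;  G = 1/4

Partials: r_u = (cos(v), sin(v), 3), r_v = (-u*sin(v), u*cos(v), 0). As functions of (u, v):
  E = r_u · r_u = 10,
  F = r_u · r_v = 0,
  G = r_v · r_v = u^2.
Evaluating at (u, v) = (1/2, -4*pi/5): E = 10, F = 0, G = 1/4.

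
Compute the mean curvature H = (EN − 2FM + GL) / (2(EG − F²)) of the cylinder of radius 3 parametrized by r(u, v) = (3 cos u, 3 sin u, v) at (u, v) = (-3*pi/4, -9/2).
H = -1/6

With E = 9, F = 0, G = 1, L = -3, M = 0, N = 0, assemble
  H = (EN − 2FM + GL) / (2(EG − F²)) = -1/6.
At (u, v) = (-3*pi/4, -9/2): H = -1/6.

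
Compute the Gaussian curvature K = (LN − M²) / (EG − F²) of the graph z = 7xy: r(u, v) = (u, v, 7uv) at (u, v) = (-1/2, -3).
K = -784/3301489

Coefficients of the first fundamental form: E = 49*v^2 + 1, F = 49*u*v, G = 49*u^2 + 1.
Coefficients of the second fundamental form: L = 0, M = 7/sqrt(49*u^2 + 49*v^2 + 1), N = 0.
Assemble K = (LN − M²)/(EG − F²) = -49/(2401*u^4 + 4802*u^2*v^2 + 98*u^2 + 2401*v^4 + 98*v^2 + 1). At (u, v) = (-1/2, -3): K = -784/3301489.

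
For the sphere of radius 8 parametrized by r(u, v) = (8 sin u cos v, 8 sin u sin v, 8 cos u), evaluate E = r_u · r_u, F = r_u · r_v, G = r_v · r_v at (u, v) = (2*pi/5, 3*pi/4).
E = 64;  F = 0;  G = 8*sqrt(5) + 40

Partials: r_u = (8*cos(u)*cos(v), 8*sin(v)*cos(u), -8*sin(u)), r_v = (-8*sin(u)*sin(v), 8*sin(u)*cos(v), 0). As functions of (u, v):
  E = r_u · r_u = 64,
  F = r_u · r_v = 0,
  G = r_v · r_v = 64*sin(u)^2.
Evaluating at (u, v) = (2*pi/5, 3*pi/4): E = 64, F = 0, G = 8*sqrt(5) + 40.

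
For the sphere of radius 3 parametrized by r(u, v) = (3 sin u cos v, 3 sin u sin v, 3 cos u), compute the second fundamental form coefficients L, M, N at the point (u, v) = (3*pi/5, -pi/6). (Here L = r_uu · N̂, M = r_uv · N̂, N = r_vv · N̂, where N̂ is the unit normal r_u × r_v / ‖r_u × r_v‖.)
L = -3;  M = 0;  N = -15/8 - 3*sqrt(5)/8

Compute the unit normal N̂(u, v) = (sin(u)^2*cos(v)/Abs(sin(u)), sin(u)^2*sin(v)/Abs(sin(u)), sin(2*u)/(2*Abs(sin(u)))), and the second partials r_uu, r_uv, r_vv. Take dot products:
  L(u, v) = r_uu · N̂ = -3*sin(u)/Abs(sin(u)),
  M(u, v) = r_uv · N̂ = 0,
  N(u, v) = r_vv · N̂ = -3*sin(u)^3/Abs(sin(u)).
Evaluating at (u, v) = (3*pi/5, -pi/6):
  L = -3, M = 0, N = -15/8 - 3*sqrt(5)/8.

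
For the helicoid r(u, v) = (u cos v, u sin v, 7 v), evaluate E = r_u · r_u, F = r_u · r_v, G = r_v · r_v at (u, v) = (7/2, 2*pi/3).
E = 1;  F = 0;  G = 245/4

Partials: r_u = (cos(v), sin(v), 0), r_v = (-u*sin(v), u*cos(v), 7). As functions of (u, v):
  E = r_u · r_u = 1,
  F = r_u · r_v = 0,
  G = r_v · r_v = u^2 + 49.
Evaluating at (u, v) = (7/2, 2*pi/3): E = 1, F = 0, G = 245/4.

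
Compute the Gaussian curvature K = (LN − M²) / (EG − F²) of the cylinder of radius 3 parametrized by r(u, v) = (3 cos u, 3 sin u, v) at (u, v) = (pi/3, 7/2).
K = 0

Coefficients of the first fundamental form: E = 9, F = 0, G = 1.
Coefficients of the second fundamental form: L = -3, M = 0, N = 0.
Assemble K = (LN − M²)/(EG − F²) = 0. At (u, v) = (pi/3, 7/2): K = 0.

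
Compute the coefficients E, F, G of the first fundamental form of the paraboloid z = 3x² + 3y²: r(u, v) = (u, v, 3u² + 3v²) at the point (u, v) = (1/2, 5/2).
E = 10;  F = 45;  G = 226

Partials: r_u = (1, 0, 6*u), r_v = (0, 1, 6*v). As functions of (u, v):
  E = r_u · r_u = 36*u^2 + 1,
  F = r_u · r_v = 36*u*v,
  G = r_v · r_v = 36*v^2 + 1.
Evaluating at (u, v) = (1/2, 5/2): E = 10, F = 45, G = 226.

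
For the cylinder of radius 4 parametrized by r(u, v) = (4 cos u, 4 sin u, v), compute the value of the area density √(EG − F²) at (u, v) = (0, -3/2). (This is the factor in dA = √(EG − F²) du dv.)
√(EG − F²)|_{(0, -3/2)} = 4

E = 16, F = 0, G = 1, so EG − F² = 16. Taking the positive square root: √(EG − F²) = 4. At (u, v) = (0, -3/2): 4.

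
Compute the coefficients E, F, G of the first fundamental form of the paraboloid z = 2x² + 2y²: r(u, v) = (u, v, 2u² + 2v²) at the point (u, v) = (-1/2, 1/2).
E = 5;  F = -4;  G = 5

Partials: r_u = (1, 0, 4*u), r_v = (0, 1, 4*v). As functions of (u, v):
  E = r_u · r_u = 16*u^2 + 1,
  F = r_u · r_v = 16*u*v,
  G = r_v · r_v = 16*v^2 + 1.
Evaluating at (u, v) = (-1/2, 1/2): E = 5, F = -4, G = 5.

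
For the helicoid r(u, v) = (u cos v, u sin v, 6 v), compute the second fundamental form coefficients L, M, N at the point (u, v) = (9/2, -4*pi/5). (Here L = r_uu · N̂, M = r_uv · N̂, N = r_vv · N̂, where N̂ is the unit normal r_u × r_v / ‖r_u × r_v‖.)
L = 0;  M = -4/5;  N = 0

Compute the unit normal N̂(u, v) = (6*sin(v)/sqrt(u^2 + 36), -6*cos(v)/sqrt(u^2 + 36), u/sqrt(u^2 + 36)), and the second partials r_uu, r_uv, r_vv. Take dot products:
  L(u, v) = r_uu · N̂ = 0,
  M(u, v) = r_uv · N̂ = -6/sqrt(u^2 + 36),
  N(u, v) = r_vv · N̂ = 0.
Evaluating at (u, v) = (9/2, -4*pi/5):
  L = 0, M = -4/5, N = 0.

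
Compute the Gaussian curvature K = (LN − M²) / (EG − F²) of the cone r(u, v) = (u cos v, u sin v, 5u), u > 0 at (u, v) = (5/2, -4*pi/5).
K = 0

Coefficients of the first fundamental form: E = 26, F = 0, G = u^2.
Coefficients of the second fundamental form: L = 0, M = 0, N = 5*sqrt(26)*u^2/(26*Abs(u)).
Assemble K = (LN − M²)/(EG − F²) = 0. At (u, v) = (5/2, -4*pi/5): K = 0.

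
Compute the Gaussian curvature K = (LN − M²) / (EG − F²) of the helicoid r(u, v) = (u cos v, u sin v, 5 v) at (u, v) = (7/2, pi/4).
K = -400/22201

Coefficients of the first fundamental form: E = 1, F = 0, G = u^2 + 25.
Coefficients of the second fundamental form: L = 0, M = -5/sqrt(u^2 + 25), N = 0.
Assemble K = (LN − M²)/(EG − F²) = -25/(u^2 + 25)^2. At (u, v) = (7/2, pi/4): K = -400/22201.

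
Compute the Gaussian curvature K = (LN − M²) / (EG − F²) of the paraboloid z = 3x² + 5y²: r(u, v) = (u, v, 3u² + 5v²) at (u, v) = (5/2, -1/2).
K = 60/63001

Coefficients of the first fundamental form: E = 36*u^2 + 1, F = 60*u*v, G = 100*v^2 + 1.
Coefficients of the second fundamental form: L = 6/sqrt(36*u^2 + 100*v^2 + 1), M = 0, N = 10/sqrt(36*u^2 + 100*v^2 + 1).
Assemble K = (LN − M²)/(EG − F²) = 60/(1296*u^4 + 7200*u^2*v^2 + 72*u^2 + 10000*v^4 + 200*v^2 + 1). At (u, v) = (5/2, -1/2): K = 60/63001.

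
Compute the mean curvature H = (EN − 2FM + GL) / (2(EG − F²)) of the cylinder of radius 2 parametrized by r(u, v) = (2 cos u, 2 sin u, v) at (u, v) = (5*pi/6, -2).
H = -1/4

With E = 4, F = 0, G = 1, L = -2, M = 0, N = 0, assemble
  H = (EN − 2FM + GL) / (2(EG − F²)) = -1/4.
At (u, v) = (5*pi/6, -2): H = -1/4.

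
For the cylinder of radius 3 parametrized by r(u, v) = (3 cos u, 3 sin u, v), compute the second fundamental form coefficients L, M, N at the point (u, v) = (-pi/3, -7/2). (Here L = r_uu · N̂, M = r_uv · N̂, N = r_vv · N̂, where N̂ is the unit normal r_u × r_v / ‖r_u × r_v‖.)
L = -3;  M = 0;  N = 0

Compute the unit normal N̂(u, v) = (cos(u), sin(u), 0), and the second partials r_uu, r_uv, r_vv. Take dot products:
  L(u, v) = r_uu · N̂ = -3,
  M(u, v) = r_uv · N̂ = 0,
  N(u, v) = r_vv · N̂ = 0.
Evaluating at (u, v) = (-pi/3, -7/2):
  L = -3, M = 0, N = 0.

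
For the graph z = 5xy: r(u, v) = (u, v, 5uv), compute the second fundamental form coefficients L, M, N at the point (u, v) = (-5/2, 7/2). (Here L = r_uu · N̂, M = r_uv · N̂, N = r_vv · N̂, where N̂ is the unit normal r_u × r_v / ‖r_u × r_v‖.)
L = 0;  M = 5*sqrt(206)/309;  N = 0

Compute the unit normal N̂(u, v) = (-5*v/sqrt(25*u^2 + 25*v^2 + 1), -5*u/sqrt(25*u^2 + 25*v^2 + 1), 1/sqrt(25*u^2 + 25*v^2 + 1)), and the second partials r_uu, r_uv, r_vv. Take dot products:
  L(u, v) = r_uu · N̂ = 0,
  M(u, v) = r_uv · N̂ = 5/sqrt(25*u^2 + 25*v^2 + 1),
  N(u, v) = r_vv · N̂ = 0.
Evaluating at (u, v) = (-5/2, 7/2):
  L = 0, M = 5*sqrt(206)/309, N = 0.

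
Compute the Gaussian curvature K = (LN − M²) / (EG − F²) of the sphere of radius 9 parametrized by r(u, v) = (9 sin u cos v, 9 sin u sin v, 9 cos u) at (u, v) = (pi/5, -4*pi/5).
K = 1/81

Coefficients of the first fundamental form: E = 81, F = 0, G = 81*sin(u)^2.
Coefficients of the second fundamental form: L = -9*sin(u)/Abs(sin(u)), M = 0, N = -9*sin(u)^3/Abs(sin(u)).
Assemble K = (LN − M²)/(EG − F²) = 1/81. At (u, v) = (pi/5, -4*pi/5): K = 1/81.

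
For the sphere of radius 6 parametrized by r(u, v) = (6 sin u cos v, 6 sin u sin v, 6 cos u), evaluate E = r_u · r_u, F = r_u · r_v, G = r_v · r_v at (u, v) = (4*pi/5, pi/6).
E = 36;  F = 0;  G = 45/2 - 9*sqrt(5)/2

Partials: r_u = (6*cos(u)*cos(v), 6*sin(v)*cos(u), -6*sin(u)), r_v = (-6*sin(u)*sin(v), 6*sin(u)*cos(v), 0). As functions of (u, v):
  E = r_u · r_u = 36,
  F = r_u · r_v = 0,
  G = r_v · r_v = 36*sin(u)^2.
Evaluating at (u, v) = (4*pi/5, pi/6): E = 36, F = 0, G = 45/2 - 9*sqrt(5)/2.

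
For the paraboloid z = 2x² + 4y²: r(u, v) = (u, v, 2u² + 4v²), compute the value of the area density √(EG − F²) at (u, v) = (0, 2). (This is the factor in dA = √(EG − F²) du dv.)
√(EG − F²)|_{(0, 2)} = sqrt(257)

E = 16*u^2 + 1, F = 32*u*v, G = 64*v^2 + 1, so EG − F² = 16*u^2 + 64*v^2 + 1. Taking the positive square root: √(EG − F²) = sqrt(16*u^2 + 64*v^2 + 1). At (u, v) = (0, 2): sqrt(257).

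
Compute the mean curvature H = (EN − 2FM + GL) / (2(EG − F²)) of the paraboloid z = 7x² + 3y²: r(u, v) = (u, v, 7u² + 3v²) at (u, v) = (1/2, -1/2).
H = 220*sqrt(59)/3481

With E = 196*u^2 + 1, F = 84*u*v, G = 36*v^2 + 1, L = 14/sqrt(196*u^2 + 36*v^2 + 1), M = 0, N = 6/sqrt(196*u^2 + 36*v^2 + 1), assemble
  H = (EN − 2FM + GL) / (2(EG − F²)) = 2*(294*u^2 + 126*v^2 + 5)/(196*u^2 + 36*v^2 + 1)^(3/2).
At (u, v) = (1/2, -1/2): H = 220*sqrt(59)/3481.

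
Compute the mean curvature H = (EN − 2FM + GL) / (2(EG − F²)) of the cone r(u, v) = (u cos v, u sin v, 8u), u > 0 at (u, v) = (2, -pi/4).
H = 2*sqrt(65)/65

With E = 65, F = 0, G = u^2, L = 0, M = 0, N = 8*sqrt(65)*u^2/(65*Abs(u)), assemble
  H = (EN − 2FM + GL) / (2(EG − F²)) = 4*sqrt(65)/(65*Abs(u)).
At (u, v) = (2, -pi/4): H = 2*sqrt(65)/65.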